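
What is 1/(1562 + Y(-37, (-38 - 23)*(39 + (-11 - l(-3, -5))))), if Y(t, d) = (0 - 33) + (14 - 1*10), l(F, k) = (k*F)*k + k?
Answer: 1/1533 ≈ 0.00065232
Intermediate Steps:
l(F, k) = k + F*k² (l(F, k) = (F*k)*k + k = F*k² + k = k + F*k²)
Y(t, d) = -29 (Y(t, d) = -33 + (14 - 10) = -33 + 4 = -29)
1/(1562 + Y(-37, (-38 - 23)*(39 + (-11 - l(-3, -5))))) = 1/(1562 - 29) = 1/1533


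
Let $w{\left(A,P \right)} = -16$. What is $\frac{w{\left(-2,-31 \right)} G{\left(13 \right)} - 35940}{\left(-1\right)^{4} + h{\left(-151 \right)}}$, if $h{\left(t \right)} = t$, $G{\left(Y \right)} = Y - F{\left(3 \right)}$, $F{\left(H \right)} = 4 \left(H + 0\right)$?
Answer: $\frac{17978}{75} \approx 239.71$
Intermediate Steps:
$F{\left(H \right)} = 4 H$
$G{\left(Y \right)} = -12 + Y$ ($G{\left(Y \right)} = Y - 4 \cdot 3 = Y - 12 = -12 + Y$)
$\frac{w{\left(-2,-31 \right)} G{\left(13 \right)} - 35940}{\left(-1\right)^{4} + h{\left(-151 \right)}} = \frac{- 16 \left(-12 + 13\right) - 35940}{\left(-1\right)^{4} - 151} = \frac{\left(-16\right) 1 - 35940}{1 - 151} = \frac{-16 - 35940}{-150} = \left(-35956\right) \left(- \frac{1}{150}\right) = \frac{17978}{75}$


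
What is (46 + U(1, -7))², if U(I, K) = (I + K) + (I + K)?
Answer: 1156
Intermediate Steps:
U(I, K) = 2*I + 2*K
(46 + U(1, -7))² = (46 + (2*1 + 2*(-7)))² = (46 + (2 - 14))² = (46 - 12)² = 34² = 1156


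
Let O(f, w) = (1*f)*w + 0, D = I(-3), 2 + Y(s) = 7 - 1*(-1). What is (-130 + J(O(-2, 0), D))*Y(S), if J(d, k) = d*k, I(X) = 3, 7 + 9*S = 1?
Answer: -780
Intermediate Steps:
S = -⅔ (S = -7/9 + (⅑)*1 = -7/9 + ⅑ = -⅔ ≈ -0.66667)
Y(s) = 6 (Y(s) = -2 + (7 - 1*(-1)) = -2 + (7 + 1) = -2 + 8 = 6)
D = 3
O(f, w) = f*w (O(f, w) = f*w + 0 = f*w)
(-130 + J(O(-2, 0), D))*Y(S) = (-130 - 2*0*3)*6 = (-130 + 0*3)*6 = (-130 + 0)*6 = -130*6 = -780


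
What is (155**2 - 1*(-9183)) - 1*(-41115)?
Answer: 74323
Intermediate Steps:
(155**2 - 1*(-9183)) - 1*(-41115) = (24025 + 9183) + 41115 = 33208 + 41115 = 74323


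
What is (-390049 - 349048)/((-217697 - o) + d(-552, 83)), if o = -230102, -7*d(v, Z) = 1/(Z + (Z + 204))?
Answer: -1914261230/32128949 ≈ -59.581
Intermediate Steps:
d(v, Z) = -1/(7*(204 + 2*Z)) (d(v, Z) = -1/(7*(Z + (Z + 204))) = -1/(7*(Z + (204 + Z))) = -1/(7*(204 + 2*Z)))
(-390049 - 349048)/((-217697 - o) + d(-552, 83)) = (-390049 - 349048)/((-217697 - 1*(-230102)) - 1/(1428 + 14*83)) = -739097/((-217697 + 230102) - 1/(1428 + 1162)) = -739097/(12405 - 1/2590) = -739097/32128949/2590 = -739097*2590/32128949 = -1914261230/32128949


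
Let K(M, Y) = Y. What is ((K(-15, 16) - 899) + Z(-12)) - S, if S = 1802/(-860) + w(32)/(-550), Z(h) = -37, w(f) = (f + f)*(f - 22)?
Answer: -867237/946 ≈ -916.74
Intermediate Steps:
w(f) = 2*f*(-22 + f) (w(f) = (2*f)*(-22 + f) = 2*f*(-22 + f))
S = -3083/946 (S = 1802/(-860) + (2*32*(-22 + 32))/(-550) = 1802*(-1/860) + (2*32*10)*(-1/550) = -901/430 + 640*(-1/550) = -901/430 - 64/55 = -3083/946 ≈ -3.2590)
((K(-15, 16) - 899) + Z(-12)) - S = ((16 - 899) - 37) - 1*(-3083/946) = (-883 - 37) + 3083/946 = -920 + 3083/946 = -867237/946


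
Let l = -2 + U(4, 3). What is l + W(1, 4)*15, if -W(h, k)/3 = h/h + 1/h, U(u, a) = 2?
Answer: -90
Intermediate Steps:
W(h, k) = -3 - 3/h (W(h, k) = -3*(h/h + 1/h) = -3*(1 + 1/h) = -3 - 3/h)
l = 0 (l = -2 + 2 = 0)
l + W(1, 4)*15 = 0 + (-3 - 3/1)*15 = 0 + (-3 - 3*1)*15 = 0 + (-3 - 3)*15 = 0 - 6*15 = 0 - 90 = -90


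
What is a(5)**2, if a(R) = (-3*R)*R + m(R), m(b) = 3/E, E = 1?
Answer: 5184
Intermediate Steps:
m(b) = 3 (m(b) = 3/1 = 3*1 = 3)
a(R) = 3 - 3*R**2 (a(R) = (-3*R)*R + 3 = -3*R**2 + 3 = 3 - 3*R**2)
a(5)**2 = (3 - 3*5**2)**2 = (3 - 3*25)**2 = (3 - 75)**2 = (-72)**2 = 5184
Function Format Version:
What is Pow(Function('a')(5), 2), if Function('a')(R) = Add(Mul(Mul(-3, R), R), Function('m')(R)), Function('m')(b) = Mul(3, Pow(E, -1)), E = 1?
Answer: 5184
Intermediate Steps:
Function('m')(b) = 3 (Function('m')(b) = Mul(3, Pow(1, -1)) = Mul(3, 1) = 3)
Function('a')(R) = Add(3, Mul(-3, Pow(R, 2))) (Function('a')(R) = Add(Mul(Mul(-3, R), R), 3) = Add(Mul(-3, Pow(R, 2)), 3) = Add(3, Mul(-3, Pow(R, 2))))
Pow(Function('a')(5), 2) = Pow(Add(3, Mul(-3, Pow(5, 2))), 2) = Pow(Add(3, Mul(-3, 25)), 2) = Pow(Add(3, -75), 2) = Pow(-72, 2) = 5184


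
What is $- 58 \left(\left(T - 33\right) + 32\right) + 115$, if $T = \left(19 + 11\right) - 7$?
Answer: $-1161$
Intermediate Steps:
$T = 23$ ($T = 30 - 7 = 23$)
$- 58 \left(\left(T - 33\right) + 32\right) + 115 = - 58 \left(\left(23 - 33\right) + 32\right) + 115 = - 58 \left(-10 + 32\right) + 115 = \left(-58\right) 22 + 115 = -1276 + 115 = -1161$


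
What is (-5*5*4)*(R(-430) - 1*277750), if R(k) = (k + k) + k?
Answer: 27904000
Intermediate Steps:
R(k) = 3*k (R(k) = 2*k + k = 3*k)
(-5*5*4)*(R(-430) - 1*277750) = (-5*5*4)*(3*(-430) - 1*277750) = (-25*4)*(-1290 - 277750) = -100*(-279040) = 27904000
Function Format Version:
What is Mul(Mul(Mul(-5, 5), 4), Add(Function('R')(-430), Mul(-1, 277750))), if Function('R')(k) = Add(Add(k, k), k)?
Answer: 27904000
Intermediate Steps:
Function('R')(k) = Mul(3, k) (Function('R')(k) = Add(Mul(2, k), k) = Mul(3, k))
Mul(Mul(Mul(-5, 5), 4), Add(Function('R')(-430), Mul(-1, 277750))) = Mul(Mul(Mul(-5, 5), 4), Add(Mul(3, -430), Mul(-1, 277750))) = Mul(Mul(-25, 4), Add(-1290, -277750)) = Mul(-100, -279040) = 27904000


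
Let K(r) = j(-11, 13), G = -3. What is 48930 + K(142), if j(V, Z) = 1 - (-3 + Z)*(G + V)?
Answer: 49071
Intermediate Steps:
j(V, Z) = 1 - (-3 + V)*(-3 + Z) (j(V, Z) = 1 - (-3 + Z)*(-3 + V) = 1 - (-3 + V)*(-3 + Z))
K(r) = 141 (K(r) = -8 + 3*(-11) + 3*13 - 1*(-11)*13 = -8 - 33 + 39 + 143 = 141)
48930 + K(142) = 48930 + 141 = 49071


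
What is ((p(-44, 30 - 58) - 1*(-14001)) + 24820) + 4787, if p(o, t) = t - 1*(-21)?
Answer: 43601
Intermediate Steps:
p(o, t) = 21 + t (p(o, t) = t + 21 = 21 + t)
((p(-44, 30 - 58) - 1*(-14001)) + 24820) + 4787 = (((21 + (30 - 58)) - 1*(-14001)) + 24820) + 4787 = (((21 - 28) + 14001) + 24820) + 4787 = ((-7 + 14001) + 24820) + 4787 = (13994 + 24820) + 4787 = 38814 + 4787 = 43601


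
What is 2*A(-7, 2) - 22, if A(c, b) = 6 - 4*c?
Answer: 46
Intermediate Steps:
2*A(-7, 2) - 22 = 2*(6 - 4*(-7)) - 22 = 2*(6 + 28) - 22 = 2*34 - 22 = 68 - 22 = 46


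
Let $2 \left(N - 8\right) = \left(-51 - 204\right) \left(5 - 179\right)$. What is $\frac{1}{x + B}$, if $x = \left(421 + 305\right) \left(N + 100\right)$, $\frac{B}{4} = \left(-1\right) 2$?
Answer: $\frac{1}{16184710} \approx 6.1787 \cdot 10^{-8}$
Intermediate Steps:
$N = 22193$ ($N = 8 + \frac{\left(-51 - 204\right) \left(5 - 179\right)}{2} = 8 + \frac{\left(-255\right) \left(-174\right)}{2} = 8 + \frac{1}{2} \cdot 44370 = 8 + 22185 = 22193$)
$B = -8$ ($B = 4 \left(\left(-1\right) 2\right) = 4 \left(-2\right) = -8$)
$x = 16184718$ ($x = \left(421 + 305\right) \left(22193 + 100\right) = 726 \cdot 22293 = 16184718$)
$\frac{1}{x + B} = \frac{1}{16184718 - 8} = \frac{1}{16184710}$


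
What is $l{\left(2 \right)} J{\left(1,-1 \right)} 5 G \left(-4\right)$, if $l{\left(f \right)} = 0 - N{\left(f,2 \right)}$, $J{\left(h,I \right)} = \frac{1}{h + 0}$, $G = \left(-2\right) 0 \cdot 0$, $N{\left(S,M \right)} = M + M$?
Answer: $0$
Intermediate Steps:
$N{\left(S,M \right)} = 2 M$
$G = 0$ ($G = 0 \cdot 0 = 0$)
$J{\left(h,I \right)} = \frac{1}{h}$
$l{\left(f \right)} = -4$ ($l{\left(f \right)} = 0 - 2 \cdot 2 = 0 - 4 = -4$)
$l{\left(2 \right)} J{\left(1,-1 \right)} 5 G \left(-4\right) = - \frac{4}{1} \cdot 5 \cdot 0 \left(-4\right) = \left(-4\right) 1 \cdot 0 \left(-4\right) = \left(-4\right) 0 = 0$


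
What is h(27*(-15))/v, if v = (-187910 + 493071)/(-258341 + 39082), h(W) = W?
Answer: 88799895/305161 ≈ 290.99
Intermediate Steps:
v = -305161/219259 (v = 305161/(-219259) = 305161*(-1/219259) = -305161/219259 ≈ -1.3918)
h(27*(-15))/v = (27*(-15))/(-305161/219259) = -405*(-219259/305161) = 88799895/305161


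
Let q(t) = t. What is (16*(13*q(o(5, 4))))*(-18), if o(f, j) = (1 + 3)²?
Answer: -59904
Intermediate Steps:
o(f, j) = 16 (o(f, j) = 4² = 16)
(16*(13*q(o(5, 4))))*(-18) = (16*(13*16))*(-18) = (16*208)*(-18) = 3328*(-18) = -59904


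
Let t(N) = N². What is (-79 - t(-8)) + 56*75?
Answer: 4057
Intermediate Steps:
(-79 - t(-8)) + 56*75 = (-79 - 1*(-8)²) + 56*75 = (-79 - 1*64) + 4200 = (-79 - 64) + 4200 = -143 + 4200 = 4057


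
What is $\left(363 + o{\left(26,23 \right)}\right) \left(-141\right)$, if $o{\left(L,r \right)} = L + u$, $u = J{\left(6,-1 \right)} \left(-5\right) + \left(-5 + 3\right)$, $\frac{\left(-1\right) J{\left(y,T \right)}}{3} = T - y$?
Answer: $-39762$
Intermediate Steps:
$J{\left(y,T \right)} = - 3 T + 3 y$ ($J{\left(y,T \right)} = - 3 \left(T - y\right) = - 3 T + 3 y$)
$u = -107$ ($u = \left(\left(-3\right) \left(-1\right) + 3 \cdot 6\right) \left(-5\right) + \left(-5 + 3\right) = \left(3 + 18\right) \left(-5\right) - 2 = 21 \left(-5\right) - 2 = -105 - 2 = -107$)
$o{\left(L,r \right)} = -107 + L$ ($o{\left(L,r \right)} = L - 107 = -107 + L$)
$\left(363 + o{\left(26,23 \right)}\right) \left(-141\right) = \left(363 + \left(-107 + 26\right)\right) \left(-141\right) = \left(363 - 81\right) \left(-141\right) = 282 \left(-141\right) = -39762$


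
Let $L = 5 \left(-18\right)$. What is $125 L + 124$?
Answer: $-11126$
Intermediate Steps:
$L = -90$
$125 L + 124 = 125 \left(-90\right) + 124 = -11250 + 124 = -11126$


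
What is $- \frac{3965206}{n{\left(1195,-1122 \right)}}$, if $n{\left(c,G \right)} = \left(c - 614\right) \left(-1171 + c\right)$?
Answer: $- \frac{283229}{996} \approx -284.37$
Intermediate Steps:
$n{\left(c,G \right)} = \left(-1171 + c\right) \left(-614 + c\right)$ ($n{\left(c,G \right)} = \left(-614 + c\right) \left(-1171 + c\right) = \left(-1171 + c\right) \left(-614 + c\right)$)
$- \frac{3965206}{n{\left(1195,-1122 \right)}} = - \frac{3965206}{718994 + 1195^{2} - 2133075} = - \frac{3965206}{718994 + 1428025 - 2133075} = - \frac{3965206}{13944} = \left(-3965206\right) \frac{1}{13944} = - \frac{283229}{996}$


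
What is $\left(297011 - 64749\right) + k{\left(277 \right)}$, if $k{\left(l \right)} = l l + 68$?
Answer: $309059$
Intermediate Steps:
$k{\left(l \right)} = 68 + l^{2}$ ($k{\left(l \right)} = l^{2} + 68 = 68 + l^{2}$)
$\left(297011 - 64749\right) + k{\left(277 \right)} = \left(297011 - 64749\right) + \left(68 + 277^{2}\right) = 232262 + \left(68 + 76729\right) = 232262 + 76797 = 309059$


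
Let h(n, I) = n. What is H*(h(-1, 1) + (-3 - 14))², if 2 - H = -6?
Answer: 2592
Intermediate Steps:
H = 8 (H = 2 - 1*(-6) = 2 + 6 = 8)
H*(h(-1, 1) + (-3 - 14))² = 8*(-1 + (-3 - 14))² = 8*(-1 - 17)² = 8*(-18)² = 8*324 = 2592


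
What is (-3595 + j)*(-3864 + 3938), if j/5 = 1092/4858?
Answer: -92283550/347 ≈ -2.6595e+5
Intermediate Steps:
j = 390/347 (j = 5*(1092/4858) = 5*(1092*(1/4858)) = 5*(78/347) = 390/347 ≈ 1.1239)
(-3595 + j)*(-3864 + 3938) = (-3595 + 390/347)*(-3864 + 3938) = -1247075/347*74 = -92283550/347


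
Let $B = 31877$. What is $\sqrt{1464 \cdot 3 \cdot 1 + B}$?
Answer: $\sqrt{36269} \approx 190.44$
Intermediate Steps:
$\sqrt{1464 \cdot 3 \cdot 1 + B} = \sqrt{1464 \cdot 3 \cdot 1 + 31877} = \sqrt{1464 \cdot 3 + 31877} = \sqrt{4392 + 31877} = \sqrt{36269}$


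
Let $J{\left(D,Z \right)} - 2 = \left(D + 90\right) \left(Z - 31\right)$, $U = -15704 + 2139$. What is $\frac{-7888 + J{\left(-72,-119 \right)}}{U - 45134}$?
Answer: $\frac{10586}{58699} \approx 0.18034$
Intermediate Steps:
$U = -13565$
$J{\left(D,Z \right)} = 2 + \left(-31 + Z\right) \left(90 + D\right)$ ($J{\left(D,Z \right)} = 2 + \left(D + 90\right) \left(Z - 31\right) = 2 + \left(90 + D\right) \left(-31 + Z\right) = 2 + \left(-31 + Z\right) \left(90 + D\right)$)
$\frac{-7888 + J{\left(-72,-119 \right)}}{U - 45134} = \frac{-7888 - 2698}{-13565 - 45134} = \frac{-7888 + \left(-2788 + 2232 - 10710 + 8568\right)}{-58699} = \left(-7888 - 2698\right) \left(- \frac{1}{58699}\right) = \left(-10586\right) \left(- \frac{1}{58699}\right) = \frac{10586}{58699}$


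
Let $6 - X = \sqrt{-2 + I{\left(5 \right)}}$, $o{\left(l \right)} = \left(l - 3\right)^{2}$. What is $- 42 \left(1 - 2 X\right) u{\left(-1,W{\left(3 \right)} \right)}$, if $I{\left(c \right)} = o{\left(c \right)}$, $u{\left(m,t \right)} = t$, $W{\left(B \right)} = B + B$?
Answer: $2772 - 504 \sqrt{2} \approx 2059.2$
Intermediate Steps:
$W{\left(B \right)} = 2 B$
$o{\left(l \right)} = \left(-3 + l\right)^{2}$
$I{\left(c \right)} = \left(-3 + c\right)^{2}$
$X = 6 - \sqrt{2}$ ($X = 6 - \sqrt{-2 + \left(-3 + 5\right)^{2}} = 6 - \sqrt{-2 + 2^{2}} = 6 - \sqrt{-2 + 4} = 6 - \sqrt{2} \approx 4.5858$)
$- 42 \left(1 - 2 X\right) u{\left(-1,W{\left(3 \right)} \right)} = - 42 \left(1 - 2 \left(6 - \sqrt{2}\right)\right) 2 \cdot 3 = - 42 \left(1 - \left(12 - 2 \sqrt{2}\right)\right) 6 = - 42 \left(-11 + 2 \sqrt{2}\right) 6 = \left(462 - 84 \sqrt{2}\right) 6 = 2772 - 504 \sqrt{2}$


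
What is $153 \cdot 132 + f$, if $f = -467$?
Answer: $19729$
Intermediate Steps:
$153 \cdot 132 + f = 153 \cdot 132 - 467 = 20196 - 467 = 19729$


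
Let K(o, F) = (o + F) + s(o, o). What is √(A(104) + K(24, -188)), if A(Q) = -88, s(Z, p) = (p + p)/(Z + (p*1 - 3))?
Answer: 2*I*√14115/15 ≈ 15.841*I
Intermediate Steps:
s(Z, p) = 2*p/(-3 + Z + p) (s(Z, p) = (2*p)/(Z + (p - 3)) = (2*p)/(Z + (-3 + p)) = (2*p)/(-3 + Z + p) = 2*p/(-3 + Z + p))
K(o, F) = F + o + 2*o/(-3 + 2*o) (K(o, F) = (o + F) + 2*o/(-3 + o + o) = (F + o) + 2*o/(-3 + 2*o) = F + o + 2*o/(-3 + 2*o))
√(A(104) + K(24, -188)) = √(-88 + (2*24 + (-3 + 2*24)*(-188 + 24))/(-3 + 2*24)) = √(-88 + (48 + (-3 + 48)*(-164))/(-3 + 48)) = √(-88 + (48 + 45*(-164))/45) = √(-88 + (48 - 7380)/45) = √(-88 + (1/45)*(-7332)) = √(-88 - 2444/15) = √(-3764/15) = 2*I*√14115/15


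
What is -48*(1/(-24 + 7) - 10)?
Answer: 8208/17 ≈ 482.82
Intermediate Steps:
-48*(1/(-24 + 7) - 10) = -48*(1/(-17) - 10) = -48*(-1/17 - 10) = -48*(-171/17) = 8208/17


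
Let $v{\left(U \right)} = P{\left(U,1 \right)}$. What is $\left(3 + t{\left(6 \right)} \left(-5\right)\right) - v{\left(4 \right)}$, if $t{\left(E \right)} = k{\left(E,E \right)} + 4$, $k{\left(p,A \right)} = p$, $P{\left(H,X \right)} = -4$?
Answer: $-43$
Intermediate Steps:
$v{\left(U \right)} = -4$
$t{\left(E \right)} = 4 + E$ ($t{\left(E \right)} = E + 4 = 4 + E$)
$\left(3 + t{\left(6 \right)} \left(-5\right)\right) - v{\left(4 \right)} = \left(3 + \left(4 + 6\right) \left(-5\right)\right) - -4 = \left(3 + 10 \left(-5\right)\right) + 4 = \left(3 - 50\right) + 4 = -47 + 4 = -43$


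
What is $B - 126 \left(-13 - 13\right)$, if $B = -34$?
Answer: $3242$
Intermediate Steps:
$B - 126 \left(-13 - 13\right) = -34 - 126 \left(-13 - 13\right) = -34 - -3276 = -34 + 3276 = 3242$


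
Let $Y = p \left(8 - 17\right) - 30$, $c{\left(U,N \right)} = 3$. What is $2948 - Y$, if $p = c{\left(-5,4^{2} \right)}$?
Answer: $3005$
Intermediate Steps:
$p = 3$
$Y = -57$ ($Y = 3 \left(8 - 17\right) - 30 = 3 \left(-9\right) - 30 = -27 - 30 = -57$)
$2948 - Y = 2948 - -57 = 2948 + 57 = 3005$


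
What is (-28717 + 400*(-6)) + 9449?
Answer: -21668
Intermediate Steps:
(-28717 + 400*(-6)) + 9449 = (-28717 - 2400) + 9449 = -31117 + 9449 = -21668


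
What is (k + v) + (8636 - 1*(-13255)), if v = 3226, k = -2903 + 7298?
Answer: 29512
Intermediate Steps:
k = 4395
(k + v) + (8636 - 1*(-13255)) = (4395 + 3226) + (8636 - 1*(-13255)) = 7621 + (8636 + 13255) = 7621 + 21891 = 29512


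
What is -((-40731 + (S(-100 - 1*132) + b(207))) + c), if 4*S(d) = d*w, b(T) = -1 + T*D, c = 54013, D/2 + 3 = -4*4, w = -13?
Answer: -6169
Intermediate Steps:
D = -38 (D = -6 + 2*(-4*4) = -6 + 2*(-16) = -6 - 32 = -38)
b(T) = -1 - 38*T (b(T) = -1 + T*(-38) = -1 - 38*T)
S(d) = -13*d/4 (S(d) = (d*(-13))/4 = (-13*d)/4 = -13*d/4)
-((-40731 + (S(-100 - 1*132) + b(207))) + c) = -((-40731 + (-13*(-100 - 1*132)/4 + (-1 - 38*207))) + 54013) = -((-40731 + (-13*(-100 - 132)/4 + (-1 - 7866))) + 54013) = -((-40731 + (-13/4*(-232) - 7867)) + 54013) = -((-40731 + (754 - 7867)) + 54013) = -((-40731 - 7113) + 54013) = -(-47844 + 54013) = -1*6169 = -6169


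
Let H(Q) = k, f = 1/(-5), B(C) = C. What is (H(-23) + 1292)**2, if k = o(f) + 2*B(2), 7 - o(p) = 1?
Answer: 1695204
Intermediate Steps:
f = -1/5 ≈ -0.20000
o(p) = 6 (o(p) = 7 - 1*1 = 7 - 1 = 6)
k = 10 (k = 6 + 2*2 = 6 + 4 = 10)
H(Q) = 10
(H(-23) + 1292)**2 = (10 + 1292)**2 = 1302**2 = 1695204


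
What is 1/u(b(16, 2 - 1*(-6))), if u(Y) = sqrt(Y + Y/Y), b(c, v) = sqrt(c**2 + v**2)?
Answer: 1/sqrt(1 + 8*sqrt(5)) ≈ 0.23009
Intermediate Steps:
u(Y) = sqrt(1 + Y) (u(Y) = sqrt(Y + 1) = sqrt(1 + Y))
1/u(b(16, 2 - 1*(-6))) = 1/(sqrt(1 + sqrt(16**2 + (2 - 1*(-6))**2))) = 1/(sqrt(1 + sqrt(256 + (2 + 6)**2))) = 1/(sqrt(1 + sqrt(256 + 8**2))) = 1/(sqrt(1 + sqrt(256 + 64))) = 1/(sqrt(1 + sqrt(320))) = 1/(sqrt(1 + 8*sqrt(5))) = 1/sqrt(1 + 8*sqrt(5))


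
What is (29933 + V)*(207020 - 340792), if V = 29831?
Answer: -7994749808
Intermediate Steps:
(29933 + V)*(207020 - 340792) = (29933 + 29831)*(207020 - 340792) = 59764*(-133772) = -7994749808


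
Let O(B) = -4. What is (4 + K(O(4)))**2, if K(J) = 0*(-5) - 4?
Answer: 0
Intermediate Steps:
K(J) = -4 (K(J) = 0 - 4 = -4)
(4 + K(O(4)))**2 = (4 - 4)**2 = 0**2 = 0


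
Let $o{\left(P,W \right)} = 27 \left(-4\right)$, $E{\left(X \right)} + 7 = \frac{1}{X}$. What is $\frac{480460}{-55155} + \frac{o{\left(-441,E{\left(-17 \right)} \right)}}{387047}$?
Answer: $- \frac{37193311672}{4269515457} \approx -8.7114$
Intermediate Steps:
$E{\left(X \right)} = -7 + \frac{1}{X}$
$o{\left(P,W \right)} = -108$
$\frac{480460}{-55155} + \frac{o{\left(-441,E{\left(-17 \right)} \right)}}{387047} = \frac{480460}{-55155} - \frac{108}{387047} = 480460 \left(- \frac{1}{55155}\right) - \frac{108}{387047} = - \frac{96092}{11031} - \frac{108}{387047} = - \frac{37193311672}{4269515457}$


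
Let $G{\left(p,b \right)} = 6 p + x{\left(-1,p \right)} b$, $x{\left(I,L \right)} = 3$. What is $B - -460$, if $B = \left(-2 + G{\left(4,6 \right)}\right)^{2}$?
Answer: $2060$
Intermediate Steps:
$G{\left(p,b \right)} = 3 b + 6 p$ ($G{\left(p,b \right)} = 6 p + 3 b = 3 b + 6 p$)
$B = 1600$ ($B = \left(-2 + \left(3 \cdot 6 + 6 \cdot 4\right)\right)^{2} = \left(-2 + \left(18 + 24\right)\right)^{2} = \left(-2 + 42\right)^{2} = 40^{2} = 1600$)
$B - -460 = 1600 - -460 = 1600 + 460 = 2060$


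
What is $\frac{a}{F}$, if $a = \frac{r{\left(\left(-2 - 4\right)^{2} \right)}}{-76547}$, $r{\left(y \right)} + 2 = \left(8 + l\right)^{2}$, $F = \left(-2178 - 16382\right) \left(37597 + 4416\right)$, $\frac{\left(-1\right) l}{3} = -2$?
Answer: $\frac{97}{29844193350080} \approx 3.2502 \cdot 10^{-12}$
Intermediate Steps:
$l = 6$ ($l = \left(-3\right) \left(-2\right) = 6$)
$F = -779761280$ ($F = \left(-18560\right) 42013 = -779761280$)
$r{\left(y \right)} = 194$ ($r{\left(y \right)} = -2 + \left(8 + 6\right)^{2} = -2 + 14^{2} = -2 + 196 = 194$)
$a = - \frac{194}{76547}$ ($a = \frac{194}{-76547} = 194 \left(- \frac{1}{76547}\right) = - \frac{194}{76547} \approx -0.0025344$)
$\frac{a}{F} = - \frac{194}{76547 \left(-779761280\right)} = \left(- \frac{194}{76547}\right) \left(- \frac{1}{779761280}\right) = \frac{97}{29844193350080}$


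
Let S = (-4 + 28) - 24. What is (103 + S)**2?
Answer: 10609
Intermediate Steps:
S = 0 (S = 24 - 24 = 0)
(103 + S)**2 = (103 + 0)**2 = 103**2 = 10609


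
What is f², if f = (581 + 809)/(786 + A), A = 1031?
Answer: 1932100/3301489 ≈ 0.58522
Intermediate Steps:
f = 1390/1817 (f = (581 + 809)/(786 + 1031) = 1390/1817 ≈ 0.76500)
f² = (1390/1817)² = 1932100/3301489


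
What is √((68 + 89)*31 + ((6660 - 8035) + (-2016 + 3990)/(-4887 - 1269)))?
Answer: √408400782/342 ≈ 59.090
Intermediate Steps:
√((68 + 89)*31 + ((6660 - 8035) + (-2016 + 3990)/(-4887 - 1269))) = √(157*31 + (-1375 + 1974/(-6156))) = √(4867 + (-1375 + 1974*(-1/6156))) = √(4867 + (-1375 - 329/1026)) = √(4867 - 1411079/1026) = √(3582463/1026) = √408400782/342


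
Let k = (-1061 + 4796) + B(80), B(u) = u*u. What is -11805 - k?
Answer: -21940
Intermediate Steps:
B(u) = u²
k = 10135 (k = (-1061 + 4796) + 80² = 3735 + 6400 = 10135)
-11805 - k = -11805 - 1*10135 = -11805 - 10135 = -21940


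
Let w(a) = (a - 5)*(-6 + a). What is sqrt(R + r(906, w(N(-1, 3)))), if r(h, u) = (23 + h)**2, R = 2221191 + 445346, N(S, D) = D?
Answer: sqrt(3529578) ≈ 1878.7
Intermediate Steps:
R = 2666537
w(a) = (-6 + a)*(-5 + a) (w(a) = (-5 + a)*(-6 + a) = (-6 + a)*(-5 + a))
sqrt(R + r(906, w(N(-1, 3)))) = sqrt(2666537 + (23 + 906)**2) = sqrt(2666537 + 929**2) = sqrt(2666537 + 863041) = sqrt(3529578)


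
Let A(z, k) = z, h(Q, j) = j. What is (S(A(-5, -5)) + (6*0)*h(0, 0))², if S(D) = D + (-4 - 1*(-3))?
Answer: 36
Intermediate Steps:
S(D) = -1 + D (S(D) = D + (-4 + 3) = D - 1 = -1 + D)
(S(A(-5, -5)) + (6*0)*h(0, 0))² = ((-1 - 5) + (6*0)*0)² = (-6 + 0*0)² = (-6 + 0)² = (-6)² = 36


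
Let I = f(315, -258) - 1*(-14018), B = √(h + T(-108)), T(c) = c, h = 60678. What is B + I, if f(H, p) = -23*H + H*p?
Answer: -74497 + 3*√6730 ≈ -74251.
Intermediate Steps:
B = 3*√6730 (B = √(60678 - 108) = √60570 = 3*√6730 ≈ 246.11)
I = -74497 (I = 315*(-23 - 258) - 1*(-14018) = 315*(-281) + 14018 = -88515 + 14018 = -74497)
B + I = 3*√6730 - 74497 = -74497 + 3*√6730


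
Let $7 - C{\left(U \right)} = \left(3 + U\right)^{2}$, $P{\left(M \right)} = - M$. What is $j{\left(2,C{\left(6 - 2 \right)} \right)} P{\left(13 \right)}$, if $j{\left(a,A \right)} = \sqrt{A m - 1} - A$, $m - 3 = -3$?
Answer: $-546 - 13 i \approx -546.0 - 13.0 i$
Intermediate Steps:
$m = 0$ ($m = 3 - 3 = 0$)
$C{\left(U \right)} = 7 - \left(3 + U\right)^{2}$
$j{\left(a,A \right)} = i - A$ ($j{\left(a,A \right)} = \sqrt{A 0 - 1} - A = \sqrt{0 - 1} - A = \sqrt{-1} - A = i - A$)
$j{\left(2,C{\left(6 - 2 \right)} \right)} P{\left(13 \right)} = \left(i - \left(7 - \left(3 + \left(6 - 2\right)\right)^{2}\right)\right) \left(\left(-1\right) 13\right) = \left(i - \left(7 - \left(3 + \left(6 - 2\right)\right)^{2}\right)\right) \left(-13\right) = \left(i - \left(7 - \left(3 + 4\right)^{2}\right)\right) \left(-13\right) = \left(i - \left(7 - 7^{2}\right)\right) \left(-13\right) = \left(i - \left(7 - 49\right)\right) \left(-13\right) = \left(i - -42\right) \left(-13\right) = \left(i + 42\right) \left(-13\right) = \left(42 + i\right) \left(-13\right) = -546 - 13 i$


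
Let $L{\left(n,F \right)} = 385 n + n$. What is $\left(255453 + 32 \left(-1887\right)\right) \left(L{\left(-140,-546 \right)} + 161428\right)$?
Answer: $20948069772$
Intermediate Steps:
$L{\left(n,F \right)} = 386 n$
$\left(255453 + 32 \left(-1887\right)\right) \left(L{\left(-140,-546 \right)} + 161428\right) = \left(255453 + 32 \left(-1887\right)\right) \left(386 \left(-140\right) + 161428\right) = \left(255453 - 60384\right) \left(-54040 + 161428\right) = 195069 \cdot 107388 = 20948069772$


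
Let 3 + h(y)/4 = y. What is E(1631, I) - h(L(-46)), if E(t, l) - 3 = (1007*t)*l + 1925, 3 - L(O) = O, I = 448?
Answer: 735804560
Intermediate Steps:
L(O) = 3 - O
E(t, l) = 1928 + 1007*l*t (E(t, l) = 3 + ((1007*t)*l + 1925) = 3 + (1007*l*t + 1925) = 3 + (1925 + 1007*l*t) = 1928 + 1007*l*t)
h(y) = -12 + 4*y
E(1631, I) - h(L(-46)) = (1928 + 1007*448*1631) - (-12 + 4*(3 - 1*(-46))) = (1928 + 735802816) - (-12 + 4*(3 + 46)) = 735804744 - (-12 + 4*49) = 735804744 - (-12 + 196) = 735804744 - 1*184 = 735804744 - 184 = 735804560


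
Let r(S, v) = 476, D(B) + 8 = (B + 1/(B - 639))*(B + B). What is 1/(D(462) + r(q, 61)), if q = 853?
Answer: 59/25213696 ≈ 2.3400e-6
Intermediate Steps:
D(B) = -8 + 2*B*(B + 1/(-639 + B)) (D(B) = -8 + (B + 1/(B - 639))*(B + B) = -8 + (B + 1/(-639 + B))*(2*B) = -8 + 2*B*(B + 1/(-639 + B)))
1/(D(462) + r(q, 61)) = 1/(2*(2556 + 462³ - 639*462² - 3*462)/(-639 + 462) + 476) = 1/(2*(2556 + 98611128 - 639*213444 - 1386)/(-177) + 476) = 1/(2*(-1/177)*(2556 + 98611128 - 136390716 - 1386) + 476) = 1/(2*(-1/177)*(-37778418) + 476) = 1/(25185612/59 + 476) = 1/(25213696/59) = 59/25213696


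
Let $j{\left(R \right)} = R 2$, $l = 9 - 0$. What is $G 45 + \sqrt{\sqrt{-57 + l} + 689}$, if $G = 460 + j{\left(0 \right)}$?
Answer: $20700 + \sqrt{689 + 4 i \sqrt{3}} \approx 20726.0 + 0.13197 i$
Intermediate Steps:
$l = 9$ ($l = 9 + 0 = 9$)
$j{\left(R \right)} = 2 R$
$G = 460$ ($G = 460 + 2 \cdot 0 = 460 + 0 = 460$)
$G 45 + \sqrt{\sqrt{-57 + l} + 689} = 460 \cdot 45 + \sqrt{\sqrt{-57 + 9} + 689} = 20700 + \sqrt{\sqrt{-48} + 689} = 20700 + \sqrt{4 i \sqrt{3} + 689} = 20700 + \sqrt{689 + 4 i \sqrt{3}}$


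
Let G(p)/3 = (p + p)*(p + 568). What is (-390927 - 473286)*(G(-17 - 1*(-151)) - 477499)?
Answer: -75107887617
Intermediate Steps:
G(p) = 6*p*(568 + p) (G(p) = 3*((p + p)*(p + 568)) = 3*((2*p)*(568 + p)) = 3*(2*p*(568 + p)) = 6*p*(568 + p))
(-390927 - 473286)*(G(-17 - 1*(-151)) - 477499) = (-390927 - 473286)*(6*(-17 - 1*(-151))*(568 + (-17 - 1*(-151))) - 477499) = -864213*(6*(-17 + 151)*(568 + (-17 + 151)) - 477499) = -864213*(6*134*(568 + 134) - 477499) = -864213*(6*134*702 - 477499) = -864213*(564408 - 477499) = -864213*86909 = -75107887617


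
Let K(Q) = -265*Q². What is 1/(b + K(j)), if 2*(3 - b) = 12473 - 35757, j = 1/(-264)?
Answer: 69696/811609655 ≈ 8.5874e-5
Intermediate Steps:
j = -1/264 ≈ -0.0037879
b = 11645 (b = 3 - (12473 - 35757)/2 = 3 - ½*(-23284) = 3 + 11642 = 11645)
1/(b + K(j)) = 1/(11645 - 265*(-1/264)²) = 1/(11645 - 265*1/69696) = 1/(11645 - 265/69696) = 1/(811609655/69696) = 69696/811609655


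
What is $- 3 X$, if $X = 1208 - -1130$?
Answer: $-7014$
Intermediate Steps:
$X = 2338$ ($X = 1208 + 1130 = 2338$)
$- 3 X = \left(-3\right) 2338 = -7014$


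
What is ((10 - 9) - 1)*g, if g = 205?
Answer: 0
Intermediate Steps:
((10 - 9) - 1)*g = ((10 - 9) - 1)*205 = (1 - 1)*205 = 0*205 = 0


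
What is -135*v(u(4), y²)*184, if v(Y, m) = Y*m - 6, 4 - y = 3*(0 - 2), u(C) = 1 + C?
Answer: -12270960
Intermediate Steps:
y = 10 (y = 4 - 3*(0 - 2) = 4 - 3*(-2) = 4 - 1*(-6) = 4 + 6 = 10)
v(Y, m) = -6 + Y*m
-135*v(u(4), y²)*184 = -135*(-6 + (1 + 4)*10²)*184 = -135*(-6 + 5*100)*184 = -135*(-6 + 500)*184 = -135*494*184 = -66690*184 = -12270960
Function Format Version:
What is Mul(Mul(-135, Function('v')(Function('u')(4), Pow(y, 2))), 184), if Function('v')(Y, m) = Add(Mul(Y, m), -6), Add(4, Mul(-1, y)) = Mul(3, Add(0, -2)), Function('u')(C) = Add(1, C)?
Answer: -12270960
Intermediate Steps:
y = 10 (y = Add(4, Mul(-1, Mul(3, Add(0, -2)))) = Add(4, Mul(-1, Mul(3, -2))) = Add(4, Mul(-1, -6)) = Add(4, 6) = 10)
Function('v')(Y, m) = Add(-6, Mul(Y, m))
Mul(Mul(-135, Function('v')(Function('u')(4), Pow(y, 2))), 184) = Mul(Mul(-135, Add(-6, Mul(Add(1, 4), Pow(10, 2)))), 184) = Mul(Mul(-135, Add(-6, Mul(5, 100))), 184) = Mul(Mul(-135, Add(-6, 500)), 184) = Mul(Mul(-135, 494), 184) = Mul(-66690, 184) = -12270960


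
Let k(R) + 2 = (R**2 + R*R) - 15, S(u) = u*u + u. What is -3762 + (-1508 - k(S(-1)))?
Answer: -5253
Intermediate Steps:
S(u) = u + u**2 (S(u) = u**2 + u = u + u**2)
k(R) = -17 + 2*R**2 (k(R) = -2 + ((R**2 + R*R) - 15) = -2 + ((R**2 + R**2) - 15) = -2 + (2*R**2 - 15) = -2 + (-15 + 2*R**2) = -17 + 2*R**2)
-3762 + (-1508 - k(S(-1))) = -3762 + (-1508 - (-17 + 2*(-(1 - 1))**2)) = -3762 + (-1508 - (-17 + 2*(-1*0)**2)) = -3762 + (-1508 - (-17 + 2*0**2)) = -3762 + (-1508 - (-17 + 2*0)) = -3762 + (-1508 - (-17 + 0)) = -3762 + (-1508 - 1*(-17)) = -3762 + (-1508 + 17) = -3762 - 1491 = -5253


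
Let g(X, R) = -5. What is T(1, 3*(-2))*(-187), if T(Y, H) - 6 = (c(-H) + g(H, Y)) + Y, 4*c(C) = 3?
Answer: -2057/4 ≈ -514.25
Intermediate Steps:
c(C) = 3/4 (c(C) = (1/4)*3 = 3/4)
T(Y, H) = 7/4 + Y (T(Y, H) = 6 + ((3/4 - 5) + Y) = 6 + (-17/4 + Y) = 7/4 + Y)
T(1, 3*(-2))*(-187) = (7/4 + 1)*(-187) = (11/4)*(-187) = -2057/4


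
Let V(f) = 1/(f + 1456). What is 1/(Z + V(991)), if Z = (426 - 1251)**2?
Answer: 2447/1665489376 ≈ 1.4692e-6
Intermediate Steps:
V(f) = 1/(1456 + f)
Z = 680625 (Z = (-825)**2 = 680625)
1/(Z + V(991)) = 1/(680625 + 1/(1456 + 991)) = 1/(680625 + 1/2447) = 1/(1665489376/2447) = 2447/1665489376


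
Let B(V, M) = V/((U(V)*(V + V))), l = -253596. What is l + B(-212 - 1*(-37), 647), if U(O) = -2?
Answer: -1014385/4 ≈ -2.5360e+5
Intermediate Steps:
B(V, M) = -¼ (B(V, M) = V/((-2*(V + V))) = V/((-4*V)) = V*(-1/(4*V)) = -¼)
l + B(-212 - 1*(-37), 647) = -253596 - ¼ = -1014385/4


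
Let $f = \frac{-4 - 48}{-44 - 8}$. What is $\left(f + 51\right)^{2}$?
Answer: $2704$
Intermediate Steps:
$f = 1$ ($f = - \frac{52}{-52} = \left(-52\right) \left(- \frac{1}{52}\right) = 1$)
$\left(f + 51\right)^{2} = \left(1 + 51\right)^{2} = 52^{2} = 2704$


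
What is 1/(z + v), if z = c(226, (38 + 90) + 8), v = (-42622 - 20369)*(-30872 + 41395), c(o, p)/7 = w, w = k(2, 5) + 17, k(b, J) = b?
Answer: -1/662854160 ≈ -1.5086e-9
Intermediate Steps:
w = 19 (w = 2 + 17 = 19)
c(o, p) = 133 (c(o, p) = 7*19 = 133)
v = -662854293 (v = -62991*10523 = -662854293)
z = 133
1/(z + v) = 1/(133 - 662854293) = 1/(-662854160) = -1/662854160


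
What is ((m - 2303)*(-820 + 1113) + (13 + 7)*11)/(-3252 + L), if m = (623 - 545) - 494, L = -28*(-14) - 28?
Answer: 796447/2888 ≈ 275.78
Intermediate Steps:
L = 364 (L = 392 - 28 = 364)
m = -416 (m = 78 - 494 = -416)
((m - 2303)*(-820 + 1113) + (13 + 7)*11)/(-3252 + L) = ((-416 - 2303)*(-820 + 1113) + (13 + 7)*11)/(-3252 + 364) = (-2719*293 + 20*11)/(-2888) = (-796667 + 220)*(-1/2888) = -796447*(-1/2888) = 796447/2888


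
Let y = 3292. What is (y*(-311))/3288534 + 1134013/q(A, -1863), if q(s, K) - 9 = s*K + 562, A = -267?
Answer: 1609695060719/818831811864 ≈ 1.9658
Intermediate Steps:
q(s, K) = 571 + K*s (q(s, K) = 9 + (s*K + 562) = 9 + (K*s + 562) = 9 + (562 + K*s) = 571 + K*s)
(y*(-311))/3288534 + 1134013/q(A, -1863) = (3292*(-311))/3288534 + 1134013/(571 - 1863*(-267)) = -1023812*1/3288534 + 1134013/(571 + 497421) = -511906/1644267 + 1134013/497992 = 1609695060719/818831811864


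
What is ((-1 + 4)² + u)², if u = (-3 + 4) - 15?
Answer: 25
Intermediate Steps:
u = -14 (u = 1 - 15 = -14)
((-1 + 4)² + u)² = ((-1 + 4)² - 14)² = (3² - 14)² = (9 - 14)² = (-5)² = 25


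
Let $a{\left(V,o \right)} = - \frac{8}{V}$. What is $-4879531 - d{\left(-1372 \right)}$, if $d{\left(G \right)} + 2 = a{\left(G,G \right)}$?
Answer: $- \frac{1673678449}{343} \approx -4.8795 \cdot 10^{6}$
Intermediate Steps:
$d{\left(G \right)} = -2 - \frac{8}{G}$
$-4879531 - d{\left(-1372 \right)} = -4879531 - \left(-2 - \frac{8}{-1372}\right) = -4879531 - \left(-2 - - \frac{2}{343}\right) = -4879531 - \left(-2 + \frac{2}{343}\right) = -4879531 - - \frac{684}{343} = -4879531 + \frac{684}{343} = - \frac{1673678449}{343}$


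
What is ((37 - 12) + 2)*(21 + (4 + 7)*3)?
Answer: 1458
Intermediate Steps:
((37 - 12) + 2)*(21 + (4 + 7)*3) = (25 + 2)*(21 + 11*3) = 27*(21 + 33) = 27*54 = 1458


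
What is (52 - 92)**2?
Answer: 1600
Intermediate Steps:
(52 - 92)**2 = (-40)**2 = 1600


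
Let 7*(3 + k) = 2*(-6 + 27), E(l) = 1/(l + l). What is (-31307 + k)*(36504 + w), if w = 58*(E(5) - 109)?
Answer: -4724994456/5 ≈ -9.4500e+8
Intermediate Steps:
E(l) = 1/(2*l)
k = 3 (k = -3 + (2*(-6 + 27))/7 = -3 + (2*21)/7 = -3 + (⅐)*42 = -3 + 6 = 3)
w = -31581/5 (w = 58*((½)/5 - 109) = 58*((½)*(⅕) - 109) = 58*(⅒ - 109) = 58*(-1089/10) = -31581/5 ≈ -6316.2)
(-31307 + k)*(36504 + w) = (-31307 + 3)*(36504 - 31581/5) = -31304*150939/5 = -4724994456/5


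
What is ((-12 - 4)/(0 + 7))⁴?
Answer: 65536/2401 ≈ 27.295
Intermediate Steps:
((-12 - 4)/(0 + 7))⁴ = (-16/7)⁴ = 65536/2401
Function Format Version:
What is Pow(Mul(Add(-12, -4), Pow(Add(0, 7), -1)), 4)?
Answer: Rational(65536, 2401) ≈ 27.295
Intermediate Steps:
Pow(Mul(Add(-12, -4), Pow(Add(0, 7), -1)), 4) = Pow(Mul(-16, Pow(7, -1)), 4) = Pow(Mul(-16, Rational(1, 7)), 4) = Pow(Rational(-16, 7), 4) = Rational(65536, 2401)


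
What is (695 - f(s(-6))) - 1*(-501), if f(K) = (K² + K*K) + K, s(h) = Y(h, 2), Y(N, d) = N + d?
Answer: 1168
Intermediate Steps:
s(h) = 2 + h (s(h) = h + 2 = 2 + h)
f(K) = K + 2*K² (f(K) = (K² + K²) + K = 2*K² + K = K + 2*K²)
(695 - f(s(-6))) - 1*(-501) = (695 - (2 - 6)*(1 + 2*(2 - 6))) - 1*(-501) = (695 - (-4)*(1 + 2*(-4))) + 501 = (695 - (-4)*(1 - 8)) + 501 = (695 - (-4)*(-7)) + 501 = (695 - 1*28) + 501 = (695 - 28) + 501 = 667 + 501 = 1168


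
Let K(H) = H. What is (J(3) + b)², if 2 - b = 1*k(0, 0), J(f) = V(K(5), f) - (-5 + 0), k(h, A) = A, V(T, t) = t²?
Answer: 256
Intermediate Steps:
J(f) = 5 + f² (J(f) = f² - (-5 + 0) = f² - 1*(-5) = f² + 5 = 5 + f²)
b = 2 (b = 2 - 0 = 2 - 1*0 = 2 + 0 = 2)
(J(3) + b)² = ((5 + 3²) + 2)² = ((5 + 9) + 2)² = (14 + 2)² = 16² = 256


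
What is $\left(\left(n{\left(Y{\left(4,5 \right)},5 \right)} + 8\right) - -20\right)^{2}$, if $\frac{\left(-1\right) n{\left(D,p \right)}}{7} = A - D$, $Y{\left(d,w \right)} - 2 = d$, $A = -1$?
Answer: $5929$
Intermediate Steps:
$Y{\left(d,w \right)} = 2 + d$
$n{\left(D,p \right)} = 7 + 7 D$ ($n{\left(D,p \right)} = - 7 \left(-1 - D\right) = 7 + 7 D$)
$\left(\left(n{\left(Y{\left(4,5 \right)},5 \right)} + 8\right) - -20\right)^{2} = \left(\left(\left(7 + 7 \left(2 + 4\right)\right) + 8\right) - -20\right)^{2} = \left(\left(\left(7 + 7 \cdot 6\right) + 8\right) + \left(-5 + 25\right)\right)^{2} = \left(\left(\left(7 + 42\right) + 8\right) + 20\right)^{2} = \left(\left(49 + 8\right) + 20\right)^{2} = \left(57 + 20\right)^{2} = 77^{2} = 5929$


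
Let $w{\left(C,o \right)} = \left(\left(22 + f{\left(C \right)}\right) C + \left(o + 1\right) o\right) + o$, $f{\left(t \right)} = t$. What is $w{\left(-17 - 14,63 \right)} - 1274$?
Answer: $3100$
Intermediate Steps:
$w{\left(C,o \right)} = o + C \left(22 + C\right) + o \left(1 + o\right)$ ($w{\left(C,o \right)} = \left(\left(22 + C\right) C + \left(o + 1\right) o\right) + o = \left(C \left(22 + C\right) + \left(1 + o\right) o\right) + o = \left(C \left(22 + C\right) + o \left(1 + o\right)\right) + o = o + C \left(22 + C\right) + o \left(1 + o\right)$)
$w{\left(-17 - 14,63 \right)} - 1274 = \left(\left(-17 - 14\right)^{2} + 63^{2} + 2 \cdot 63 + 22 \left(-17 - 14\right)\right) - 1274 = \left(\left(-17 - 14\right)^{2} + 3969 + 126 + 22 \left(-17 - 14\right)\right) - 1274 = \left(\left(-31\right)^{2} + 3969 + 126 + 22 \left(-31\right)\right) - 1274 = \left(961 + 3969 + 126 - 682\right) - 1274 = 4374 - 1274 = 3100$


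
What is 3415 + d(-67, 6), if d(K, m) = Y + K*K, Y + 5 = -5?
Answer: 7894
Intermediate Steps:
Y = -10 (Y = -5 - 5 = -10)
d(K, m) = -10 + K**2 (d(K, m) = -10 + K*K = -10 + K**2)
3415 + d(-67, 6) = 3415 + (-10 + (-67)**2) = 3415 + (-10 + 4489) = 3415 + 4479 = 7894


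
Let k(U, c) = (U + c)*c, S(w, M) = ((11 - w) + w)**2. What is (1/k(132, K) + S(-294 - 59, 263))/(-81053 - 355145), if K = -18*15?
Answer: -4508461/16252737480 ≈ -0.00027740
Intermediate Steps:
K = -270
S(w, M) = 121 (S(w, M) = 11**2 = 121)
k(U, c) = c*(U + c)
(1/k(132, K) + S(-294 - 59, 263))/(-81053 - 355145) = (1/(-270*(132 - 270)) + 121)/(-81053 - 355145) = (1/(-270*(-138)) + 121)/(-436198) = (1/37260 + 121)*(-1/436198) = (4508461/37260)*(-1/436198) = -4508461/16252737480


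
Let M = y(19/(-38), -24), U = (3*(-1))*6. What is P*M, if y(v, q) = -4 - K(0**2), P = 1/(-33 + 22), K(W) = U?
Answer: -14/11 ≈ -1.2727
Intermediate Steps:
U = -18 (U = -3*6 = -18)
K(W) = -18
P = -1/11 (P = 1/(-11) = -1/11 ≈ -0.090909)
y(v, q) = 14 (y(v, q) = -4 - 1*(-18) = -4 + 18 = 14)
M = 14
P*M = -1/11*14 = -14/11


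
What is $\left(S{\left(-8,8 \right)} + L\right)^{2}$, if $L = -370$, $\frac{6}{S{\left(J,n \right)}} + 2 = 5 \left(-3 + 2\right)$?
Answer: $\frac{6739216}{49} \approx 1.3754 \cdot 10^{5}$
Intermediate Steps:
$S{\left(J,n \right)} = - \frac{6}{7}$ ($S{\left(J,n \right)} = \frac{6}{-2 + 5 \left(-3 + 2\right)} = \frac{6}{-2 + 5 \left(-1\right)} = \frac{6}{-2 - 5} = \frac{6}{-7} = 6 \left(- \frac{1}{7}\right) = - \frac{6}{7}$)
$\left(S{\left(-8,8 \right)} + L\right)^{2} = \left(- \frac{6}{7} - 370\right)^{2} = \left(- \frac{2596}{7}\right)^{2} = \frac{6739216}{49}$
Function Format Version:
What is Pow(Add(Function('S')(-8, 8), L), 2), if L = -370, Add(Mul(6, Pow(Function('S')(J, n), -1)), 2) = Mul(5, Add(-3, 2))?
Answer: Rational(6739216, 49) ≈ 1.3754e+5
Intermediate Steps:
Function('S')(J, n) = Rational(-6, 7) (Function('S')(J, n) = Mul(6, Pow(Add(-2, Mul(5, Add(-3, 2))), -1)) = Mul(6, Pow(Add(-2, Mul(5, -1)), -1)) = Mul(6, Pow(Add(-2, -5), -1)) = Mul(6, Pow(-7, -1)) = Mul(6, Rational(-1, 7)) = Rational(-6, 7))
Pow(Add(Function('S')(-8, 8), L), 2) = Pow(Add(Rational(-6, 7), -370), 2) = Pow(Rational(-2596, 7), 2) = Rational(6739216, 49)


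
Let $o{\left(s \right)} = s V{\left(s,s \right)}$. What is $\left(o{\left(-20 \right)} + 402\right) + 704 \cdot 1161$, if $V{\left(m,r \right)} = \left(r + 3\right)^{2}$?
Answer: $811966$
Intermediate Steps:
$V{\left(m,r \right)} = \left(3 + r\right)^{2}$
$o{\left(s \right)} = s \left(3 + s\right)^{2}$
$\left(o{\left(-20 \right)} + 402\right) + 704 \cdot 1161 = \left(- 20 \left(3 - 20\right)^{2} + 402\right) + 704 \cdot 1161 = \left(- 20 \left(-17\right)^{2} + 402\right) + 817344 = \left(\left(-20\right) 289 + 402\right) + 817344 = \left(-5780 + 402\right) + 817344 = -5378 + 817344 = 811966$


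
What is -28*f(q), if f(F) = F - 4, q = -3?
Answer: 196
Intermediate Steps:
f(F) = -4 + F
-28*f(q) = -28*(-4 - 3) = -28*(-7) = 196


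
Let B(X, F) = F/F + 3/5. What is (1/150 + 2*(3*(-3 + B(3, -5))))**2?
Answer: 1585081/22500 ≈ 70.448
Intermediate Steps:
B(X, F) = 8/5 (B(X, F) = 1 + 3*(1/5) = 1 + 3/5 = 8/5)
(1/150 + 2*(3*(-3 + B(3, -5))))**2 = (1/150 + 2*(3*(-3 + 8/5)))**2 = (1/150 + 2*(3*(-7/5)))**2 = (1/150 + 2*(-21/5))**2 = (1/150 - 42/5)**2 = (-1259/150)**2 = 1585081/22500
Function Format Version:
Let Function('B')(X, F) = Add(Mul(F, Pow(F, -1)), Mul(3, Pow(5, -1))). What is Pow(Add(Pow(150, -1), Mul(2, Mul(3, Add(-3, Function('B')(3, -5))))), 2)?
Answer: Rational(1585081, 22500) ≈ 70.448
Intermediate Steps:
Function('B')(X, F) = Rational(8, 5) (Function('B')(X, F) = Add(1, Mul(3, Rational(1, 5))) = Add(1, Rational(3, 5)) = Rational(8, 5))
Pow(Add(Pow(150, -1), Mul(2, Mul(3, Add(-3, Function('B')(3, -5))))), 2) = Pow(Add(Pow(150, -1), Mul(2, Mul(3, Add(-3, Rational(8, 5))))), 2) = Pow(Add(Rational(1, 150), Mul(2, Mul(3, Rational(-7, 5)))), 2) = Pow(Add(Rational(1, 150), Mul(2, Rational(-21, 5))), 2) = Pow(Add(Rational(1, 150), Rational(-42, 5)), 2) = Pow(Rational(-1259, 150), 2) = Rational(1585081, 22500)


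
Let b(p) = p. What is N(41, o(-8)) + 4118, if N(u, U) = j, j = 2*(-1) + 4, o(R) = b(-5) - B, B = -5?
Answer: 4120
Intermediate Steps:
o(R) = 0 (o(R) = -5 - 1*(-5) = -5 + 5 = 0)
j = 2 (j = -2 + 4 = 2)
N(u, U) = 2
N(41, o(-8)) + 4118 = 2 + 4118 = 4120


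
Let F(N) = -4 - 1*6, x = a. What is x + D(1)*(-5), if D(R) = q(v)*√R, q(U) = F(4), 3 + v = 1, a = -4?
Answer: 46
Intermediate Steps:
x = -4
v = -2 (v = -3 + 1 = -2)
F(N) = -10 (F(N) = -4 - 6 = -10)
q(U) = -10
D(R) = -10*√R
x + D(1)*(-5) = -4 - 10*√1*(-5) = -4 - 10*1*(-5) = -4 - 10*(-5) = -4 + 50 = 46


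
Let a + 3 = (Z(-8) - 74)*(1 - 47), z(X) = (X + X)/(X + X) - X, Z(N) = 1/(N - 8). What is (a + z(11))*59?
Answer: 1601909/8 ≈ 2.0024e+5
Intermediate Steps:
Z(N) = 1/(-8 + N)
z(X) = 1 - X (z(X) = (2*X)/((2*X)) - X = (2*X)*(1/(2*X)) - X = 1 - X)
a = 27231/8 (a = -3 + (1/(-8 - 8) - 74)*(1 - 47) = -3 + (1/(-16) - 74)*(-46) = -3 + (-1/16 - 74)*(-46) = -3 - 1185/16*(-46) = -3 + 27255/8 = 27231/8 ≈ 3403.9)
(a + z(11))*59 = (27231/8 + (1 - 1*11))*59 = (27231/8 + (1 - 11))*59 = (27231/8 - 10)*59 = (27151/8)*59 = 1601909/8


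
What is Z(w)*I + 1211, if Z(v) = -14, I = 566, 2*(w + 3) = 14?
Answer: -6713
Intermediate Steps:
w = 4 (w = -3 + (1/2)*14 = -3 + 7 = 4)
Z(w)*I + 1211 = -14*566 + 1211 = -7924 + 1211 = -6713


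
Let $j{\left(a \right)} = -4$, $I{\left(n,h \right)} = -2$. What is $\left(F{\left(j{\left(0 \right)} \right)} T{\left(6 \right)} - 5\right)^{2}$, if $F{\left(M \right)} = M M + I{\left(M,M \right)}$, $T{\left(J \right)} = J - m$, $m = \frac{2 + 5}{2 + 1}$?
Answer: $\frac{19321}{9} \approx 2146.8$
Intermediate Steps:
$m = \frac{7}{3} \approx 2.3333$
$T{\left(J \right)} = - \frac{7}{3} + J$ ($T{\left(J \right)} = J - \frac{7}{3} = - \frac{7}{3} + J$)
$F{\left(M \right)} = -2 + M^{2}$ ($F{\left(M \right)} = M M - 2 = M^{2} - 2 = -2 + M^{2}$)
$\left(F{\left(j{\left(0 \right)} \right)} T{\left(6 \right)} - 5\right)^{2} = \left(\left(-2 + \left(-4\right)^{2}\right) \left(- \frac{7}{3} + 6\right) - 5\right)^{2} = \left(\left(-2 + 16\right) \frac{11}{3} - 5\right)^{2} = \left(14 \cdot \frac{11}{3} - 5\right)^{2} = \left(\frac{154}{3} - 5\right)^{2} = \left(\frac{139}{3}\right)^{2} = \frac{19321}{9}$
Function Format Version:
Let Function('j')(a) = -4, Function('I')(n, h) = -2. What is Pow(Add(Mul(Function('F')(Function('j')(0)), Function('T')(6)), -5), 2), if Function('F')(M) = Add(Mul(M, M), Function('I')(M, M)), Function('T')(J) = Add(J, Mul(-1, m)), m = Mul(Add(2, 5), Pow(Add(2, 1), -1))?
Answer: Rational(19321, 9) ≈ 2146.8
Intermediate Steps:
m = Rational(7, 3) (m = Mul(7, Pow(3, -1)) = Mul(7, Rational(1, 3)) = Rational(7, 3) ≈ 2.3333)
Function('T')(J) = Add(Rational(-7, 3), J) (Function('T')(J) = Add(J, Mul(-1, Rational(7, 3))) = Add(J, Rational(-7, 3)) = Add(Rational(-7, 3), J))
Function('F')(M) = Add(-2, Pow(M, 2)) (Function('F')(M) = Add(Mul(M, M), -2) = Add(Pow(M, 2), -2) = Add(-2, Pow(M, 2)))
Pow(Add(Mul(Function('F')(Function('j')(0)), Function('T')(6)), -5), 2) = Pow(Add(Mul(Add(-2, Pow(-4, 2)), Add(Rational(-7, 3), 6)), -5), 2) = Pow(Add(Mul(Add(-2, 16), Rational(11, 3)), -5), 2) = Pow(Add(Mul(14, Rational(11, 3)), -5), 2) = Pow(Add(Rational(154, 3), -5), 2) = Pow(Rational(139, 3), 2) = Rational(19321, 9)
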